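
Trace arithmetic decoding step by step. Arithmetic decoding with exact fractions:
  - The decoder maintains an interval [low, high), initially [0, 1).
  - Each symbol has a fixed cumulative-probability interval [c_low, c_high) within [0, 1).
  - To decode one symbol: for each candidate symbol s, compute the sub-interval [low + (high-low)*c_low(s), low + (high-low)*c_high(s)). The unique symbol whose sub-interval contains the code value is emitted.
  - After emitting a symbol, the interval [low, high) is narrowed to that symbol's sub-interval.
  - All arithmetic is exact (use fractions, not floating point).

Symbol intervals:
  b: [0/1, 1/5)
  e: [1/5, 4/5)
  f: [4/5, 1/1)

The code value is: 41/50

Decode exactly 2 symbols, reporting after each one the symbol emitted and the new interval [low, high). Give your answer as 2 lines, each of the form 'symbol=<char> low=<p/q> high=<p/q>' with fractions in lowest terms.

Answer: symbol=f low=4/5 high=1/1
symbol=b low=4/5 high=21/25

Derivation:
Step 1: interval [0/1, 1/1), width = 1/1 - 0/1 = 1/1
  'b': [0/1 + 1/1*0/1, 0/1 + 1/1*1/5) = [0/1, 1/5)
  'e': [0/1 + 1/1*1/5, 0/1 + 1/1*4/5) = [1/5, 4/5)
  'f': [0/1 + 1/1*4/5, 0/1 + 1/1*1/1) = [4/5, 1/1) <- contains code 41/50
  emit 'f', narrow to [4/5, 1/1)
Step 2: interval [4/5, 1/1), width = 1/1 - 4/5 = 1/5
  'b': [4/5 + 1/5*0/1, 4/5 + 1/5*1/5) = [4/5, 21/25) <- contains code 41/50
  'e': [4/5 + 1/5*1/5, 4/5 + 1/5*4/5) = [21/25, 24/25)
  'f': [4/5 + 1/5*4/5, 4/5 + 1/5*1/1) = [24/25, 1/1)
  emit 'b', narrow to [4/5, 21/25)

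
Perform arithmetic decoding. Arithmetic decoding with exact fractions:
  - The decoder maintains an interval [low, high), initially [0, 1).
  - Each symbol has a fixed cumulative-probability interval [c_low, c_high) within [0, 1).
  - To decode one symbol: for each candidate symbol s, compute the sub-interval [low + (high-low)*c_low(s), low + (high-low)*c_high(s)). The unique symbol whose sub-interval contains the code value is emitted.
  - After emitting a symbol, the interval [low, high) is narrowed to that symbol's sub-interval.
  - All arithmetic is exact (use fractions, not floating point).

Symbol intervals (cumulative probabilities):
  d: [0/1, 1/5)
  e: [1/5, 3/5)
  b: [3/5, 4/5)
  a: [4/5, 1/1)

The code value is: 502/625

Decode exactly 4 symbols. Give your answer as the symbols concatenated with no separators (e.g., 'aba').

Answer: adde

Derivation:
Step 1: interval [0/1, 1/1), width = 1/1 - 0/1 = 1/1
  'd': [0/1 + 1/1*0/1, 0/1 + 1/1*1/5) = [0/1, 1/5)
  'e': [0/1 + 1/1*1/5, 0/1 + 1/1*3/5) = [1/5, 3/5)
  'b': [0/1 + 1/1*3/5, 0/1 + 1/1*4/5) = [3/5, 4/5)
  'a': [0/1 + 1/1*4/5, 0/1 + 1/1*1/1) = [4/5, 1/1) <- contains code 502/625
  emit 'a', narrow to [4/5, 1/1)
Step 2: interval [4/5, 1/1), width = 1/1 - 4/5 = 1/5
  'd': [4/5 + 1/5*0/1, 4/5 + 1/5*1/5) = [4/5, 21/25) <- contains code 502/625
  'e': [4/5 + 1/5*1/5, 4/5 + 1/5*3/5) = [21/25, 23/25)
  'b': [4/5 + 1/5*3/5, 4/5 + 1/5*4/5) = [23/25, 24/25)
  'a': [4/5 + 1/5*4/5, 4/5 + 1/5*1/1) = [24/25, 1/1)
  emit 'd', narrow to [4/5, 21/25)
Step 3: interval [4/5, 21/25), width = 21/25 - 4/5 = 1/25
  'd': [4/5 + 1/25*0/1, 4/5 + 1/25*1/5) = [4/5, 101/125) <- contains code 502/625
  'e': [4/5 + 1/25*1/5, 4/5 + 1/25*3/5) = [101/125, 103/125)
  'b': [4/5 + 1/25*3/5, 4/5 + 1/25*4/5) = [103/125, 104/125)
  'a': [4/5 + 1/25*4/5, 4/5 + 1/25*1/1) = [104/125, 21/25)
  emit 'd', narrow to [4/5, 101/125)
Step 4: interval [4/5, 101/125), width = 101/125 - 4/5 = 1/125
  'd': [4/5 + 1/125*0/1, 4/5 + 1/125*1/5) = [4/5, 501/625)
  'e': [4/5 + 1/125*1/5, 4/5 + 1/125*3/5) = [501/625, 503/625) <- contains code 502/625
  'b': [4/5 + 1/125*3/5, 4/5 + 1/125*4/5) = [503/625, 504/625)
  'a': [4/5 + 1/125*4/5, 4/5 + 1/125*1/1) = [504/625, 101/125)
  emit 'e', narrow to [501/625, 503/625)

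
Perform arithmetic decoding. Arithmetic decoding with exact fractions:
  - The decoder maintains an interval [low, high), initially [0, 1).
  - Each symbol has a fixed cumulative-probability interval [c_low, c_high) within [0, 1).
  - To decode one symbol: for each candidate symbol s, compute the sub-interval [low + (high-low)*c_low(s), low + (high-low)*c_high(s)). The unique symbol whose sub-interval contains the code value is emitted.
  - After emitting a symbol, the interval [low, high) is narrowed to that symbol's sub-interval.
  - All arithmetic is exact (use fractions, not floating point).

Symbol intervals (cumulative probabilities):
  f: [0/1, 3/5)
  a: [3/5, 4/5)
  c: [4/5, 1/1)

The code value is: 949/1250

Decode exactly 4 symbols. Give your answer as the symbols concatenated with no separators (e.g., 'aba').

Answer: aacc

Derivation:
Step 1: interval [0/1, 1/1), width = 1/1 - 0/1 = 1/1
  'f': [0/1 + 1/1*0/1, 0/1 + 1/1*3/5) = [0/1, 3/5)
  'a': [0/1 + 1/1*3/5, 0/1 + 1/1*4/5) = [3/5, 4/5) <- contains code 949/1250
  'c': [0/1 + 1/1*4/5, 0/1 + 1/1*1/1) = [4/5, 1/1)
  emit 'a', narrow to [3/5, 4/5)
Step 2: interval [3/5, 4/5), width = 4/5 - 3/5 = 1/5
  'f': [3/5 + 1/5*0/1, 3/5 + 1/5*3/5) = [3/5, 18/25)
  'a': [3/5 + 1/5*3/5, 3/5 + 1/5*4/5) = [18/25, 19/25) <- contains code 949/1250
  'c': [3/5 + 1/5*4/5, 3/5 + 1/5*1/1) = [19/25, 4/5)
  emit 'a', narrow to [18/25, 19/25)
Step 3: interval [18/25, 19/25), width = 19/25 - 18/25 = 1/25
  'f': [18/25 + 1/25*0/1, 18/25 + 1/25*3/5) = [18/25, 93/125)
  'a': [18/25 + 1/25*3/5, 18/25 + 1/25*4/5) = [93/125, 94/125)
  'c': [18/25 + 1/25*4/5, 18/25 + 1/25*1/1) = [94/125, 19/25) <- contains code 949/1250
  emit 'c', narrow to [94/125, 19/25)
Step 4: interval [94/125, 19/25), width = 19/25 - 94/125 = 1/125
  'f': [94/125 + 1/125*0/1, 94/125 + 1/125*3/5) = [94/125, 473/625)
  'a': [94/125 + 1/125*3/5, 94/125 + 1/125*4/5) = [473/625, 474/625)
  'c': [94/125 + 1/125*4/5, 94/125 + 1/125*1/1) = [474/625, 19/25) <- contains code 949/1250
  emit 'c', narrow to [474/625, 19/25)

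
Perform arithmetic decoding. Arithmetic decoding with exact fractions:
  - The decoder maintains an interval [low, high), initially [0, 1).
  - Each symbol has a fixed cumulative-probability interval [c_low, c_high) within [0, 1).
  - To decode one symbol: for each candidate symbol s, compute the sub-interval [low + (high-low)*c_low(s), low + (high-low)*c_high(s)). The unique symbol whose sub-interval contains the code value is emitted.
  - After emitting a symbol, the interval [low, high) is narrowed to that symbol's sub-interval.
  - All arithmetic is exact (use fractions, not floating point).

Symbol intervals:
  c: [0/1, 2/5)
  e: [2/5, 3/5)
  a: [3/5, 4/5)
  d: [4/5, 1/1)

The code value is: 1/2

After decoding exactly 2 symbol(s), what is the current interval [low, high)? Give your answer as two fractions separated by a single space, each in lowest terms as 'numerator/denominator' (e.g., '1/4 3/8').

Answer: 12/25 13/25

Derivation:
Step 1: interval [0/1, 1/1), width = 1/1 - 0/1 = 1/1
  'c': [0/1 + 1/1*0/1, 0/1 + 1/1*2/5) = [0/1, 2/5)
  'e': [0/1 + 1/1*2/5, 0/1 + 1/1*3/5) = [2/5, 3/5) <- contains code 1/2
  'a': [0/1 + 1/1*3/5, 0/1 + 1/1*4/5) = [3/5, 4/5)
  'd': [0/1 + 1/1*4/5, 0/1 + 1/1*1/1) = [4/5, 1/1)
  emit 'e', narrow to [2/5, 3/5)
Step 2: interval [2/5, 3/5), width = 3/5 - 2/5 = 1/5
  'c': [2/5 + 1/5*0/1, 2/5 + 1/5*2/5) = [2/5, 12/25)
  'e': [2/5 + 1/5*2/5, 2/5 + 1/5*3/5) = [12/25, 13/25) <- contains code 1/2
  'a': [2/5 + 1/5*3/5, 2/5 + 1/5*4/5) = [13/25, 14/25)
  'd': [2/5 + 1/5*4/5, 2/5 + 1/5*1/1) = [14/25, 3/5)
  emit 'e', narrow to [12/25, 13/25)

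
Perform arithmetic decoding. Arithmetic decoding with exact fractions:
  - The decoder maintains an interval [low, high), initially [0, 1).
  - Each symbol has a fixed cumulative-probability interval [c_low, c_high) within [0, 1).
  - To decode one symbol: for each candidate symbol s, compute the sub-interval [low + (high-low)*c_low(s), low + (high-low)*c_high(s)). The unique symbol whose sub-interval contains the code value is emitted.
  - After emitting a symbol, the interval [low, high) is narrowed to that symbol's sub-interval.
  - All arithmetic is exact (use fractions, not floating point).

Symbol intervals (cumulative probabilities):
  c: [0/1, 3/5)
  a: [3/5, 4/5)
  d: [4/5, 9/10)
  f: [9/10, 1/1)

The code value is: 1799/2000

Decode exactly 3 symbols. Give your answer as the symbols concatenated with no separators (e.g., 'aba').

Answer: dff

Derivation:
Step 1: interval [0/1, 1/1), width = 1/1 - 0/1 = 1/1
  'c': [0/1 + 1/1*0/1, 0/1 + 1/1*3/5) = [0/1, 3/5)
  'a': [0/1 + 1/1*3/5, 0/1 + 1/1*4/5) = [3/5, 4/5)
  'd': [0/1 + 1/1*4/5, 0/1 + 1/1*9/10) = [4/5, 9/10) <- contains code 1799/2000
  'f': [0/1 + 1/1*9/10, 0/1 + 1/1*1/1) = [9/10, 1/1)
  emit 'd', narrow to [4/5, 9/10)
Step 2: interval [4/5, 9/10), width = 9/10 - 4/5 = 1/10
  'c': [4/5 + 1/10*0/1, 4/5 + 1/10*3/5) = [4/5, 43/50)
  'a': [4/5 + 1/10*3/5, 4/5 + 1/10*4/5) = [43/50, 22/25)
  'd': [4/5 + 1/10*4/5, 4/5 + 1/10*9/10) = [22/25, 89/100)
  'f': [4/5 + 1/10*9/10, 4/5 + 1/10*1/1) = [89/100, 9/10) <- contains code 1799/2000
  emit 'f', narrow to [89/100, 9/10)
Step 3: interval [89/100, 9/10), width = 9/10 - 89/100 = 1/100
  'c': [89/100 + 1/100*0/1, 89/100 + 1/100*3/5) = [89/100, 112/125)
  'a': [89/100 + 1/100*3/5, 89/100 + 1/100*4/5) = [112/125, 449/500)
  'd': [89/100 + 1/100*4/5, 89/100 + 1/100*9/10) = [449/500, 899/1000)
  'f': [89/100 + 1/100*9/10, 89/100 + 1/100*1/1) = [899/1000, 9/10) <- contains code 1799/2000
  emit 'f', narrow to [899/1000, 9/10)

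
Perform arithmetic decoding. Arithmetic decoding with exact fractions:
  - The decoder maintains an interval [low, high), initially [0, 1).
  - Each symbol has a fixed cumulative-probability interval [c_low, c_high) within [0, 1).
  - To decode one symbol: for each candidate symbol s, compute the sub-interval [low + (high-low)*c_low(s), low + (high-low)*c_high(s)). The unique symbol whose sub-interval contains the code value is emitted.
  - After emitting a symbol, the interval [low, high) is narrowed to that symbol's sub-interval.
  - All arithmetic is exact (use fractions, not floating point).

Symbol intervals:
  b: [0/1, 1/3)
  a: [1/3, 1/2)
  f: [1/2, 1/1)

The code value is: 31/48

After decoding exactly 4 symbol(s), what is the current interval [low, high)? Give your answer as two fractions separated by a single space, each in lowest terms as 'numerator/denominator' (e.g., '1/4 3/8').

Answer: 5/8 2/3

Derivation:
Step 1: interval [0/1, 1/1), width = 1/1 - 0/1 = 1/1
  'b': [0/1 + 1/1*0/1, 0/1 + 1/1*1/3) = [0/1, 1/3)
  'a': [0/1 + 1/1*1/3, 0/1 + 1/1*1/2) = [1/3, 1/2)
  'f': [0/1 + 1/1*1/2, 0/1 + 1/1*1/1) = [1/2, 1/1) <- contains code 31/48
  emit 'f', narrow to [1/2, 1/1)
Step 2: interval [1/2, 1/1), width = 1/1 - 1/2 = 1/2
  'b': [1/2 + 1/2*0/1, 1/2 + 1/2*1/3) = [1/2, 2/3) <- contains code 31/48
  'a': [1/2 + 1/2*1/3, 1/2 + 1/2*1/2) = [2/3, 3/4)
  'f': [1/2 + 1/2*1/2, 1/2 + 1/2*1/1) = [3/4, 1/1)
  emit 'b', narrow to [1/2, 2/3)
Step 3: interval [1/2, 2/3), width = 2/3 - 1/2 = 1/6
  'b': [1/2 + 1/6*0/1, 1/2 + 1/6*1/3) = [1/2, 5/9)
  'a': [1/2 + 1/6*1/3, 1/2 + 1/6*1/2) = [5/9, 7/12)
  'f': [1/2 + 1/6*1/2, 1/2 + 1/6*1/1) = [7/12, 2/3) <- contains code 31/48
  emit 'f', narrow to [7/12, 2/3)
Step 4: interval [7/12, 2/3), width = 2/3 - 7/12 = 1/12
  'b': [7/12 + 1/12*0/1, 7/12 + 1/12*1/3) = [7/12, 11/18)
  'a': [7/12 + 1/12*1/3, 7/12 + 1/12*1/2) = [11/18, 5/8)
  'f': [7/12 + 1/12*1/2, 7/12 + 1/12*1/1) = [5/8, 2/3) <- contains code 31/48
  emit 'f', narrow to [5/8, 2/3)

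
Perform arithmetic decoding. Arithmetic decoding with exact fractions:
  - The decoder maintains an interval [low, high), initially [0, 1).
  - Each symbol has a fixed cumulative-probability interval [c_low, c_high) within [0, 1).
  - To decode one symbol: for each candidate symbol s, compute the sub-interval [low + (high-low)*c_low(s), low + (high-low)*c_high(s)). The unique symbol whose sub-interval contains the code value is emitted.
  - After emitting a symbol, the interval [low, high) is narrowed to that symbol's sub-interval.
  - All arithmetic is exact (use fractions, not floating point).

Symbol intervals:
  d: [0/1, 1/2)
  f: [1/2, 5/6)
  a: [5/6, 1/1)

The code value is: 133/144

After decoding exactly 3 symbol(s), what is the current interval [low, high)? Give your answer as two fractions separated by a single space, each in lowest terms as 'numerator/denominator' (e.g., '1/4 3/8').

Answer: 11/12 17/18

Derivation:
Step 1: interval [0/1, 1/1), width = 1/1 - 0/1 = 1/1
  'd': [0/1 + 1/1*0/1, 0/1 + 1/1*1/2) = [0/1, 1/2)
  'f': [0/1 + 1/1*1/2, 0/1 + 1/1*5/6) = [1/2, 5/6)
  'a': [0/1 + 1/1*5/6, 0/1 + 1/1*1/1) = [5/6, 1/1) <- contains code 133/144
  emit 'a', narrow to [5/6, 1/1)
Step 2: interval [5/6, 1/1), width = 1/1 - 5/6 = 1/6
  'd': [5/6 + 1/6*0/1, 5/6 + 1/6*1/2) = [5/6, 11/12)
  'f': [5/6 + 1/6*1/2, 5/6 + 1/6*5/6) = [11/12, 35/36) <- contains code 133/144
  'a': [5/6 + 1/6*5/6, 5/6 + 1/6*1/1) = [35/36, 1/1)
  emit 'f', narrow to [11/12, 35/36)
Step 3: interval [11/12, 35/36), width = 35/36 - 11/12 = 1/18
  'd': [11/12 + 1/18*0/1, 11/12 + 1/18*1/2) = [11/12, 17/18) <- contains code 133/144
  'f': [11/12 + 1/18*1/2, 11/12 + 1/18*5/6) = [17/18, 26/27)
  'a': [11/12 + 1/18*5/6, 11/12 + 1/18*1/1) = [26/27, 35/36)
  emit 'd', narrow to [11/12, 17/18)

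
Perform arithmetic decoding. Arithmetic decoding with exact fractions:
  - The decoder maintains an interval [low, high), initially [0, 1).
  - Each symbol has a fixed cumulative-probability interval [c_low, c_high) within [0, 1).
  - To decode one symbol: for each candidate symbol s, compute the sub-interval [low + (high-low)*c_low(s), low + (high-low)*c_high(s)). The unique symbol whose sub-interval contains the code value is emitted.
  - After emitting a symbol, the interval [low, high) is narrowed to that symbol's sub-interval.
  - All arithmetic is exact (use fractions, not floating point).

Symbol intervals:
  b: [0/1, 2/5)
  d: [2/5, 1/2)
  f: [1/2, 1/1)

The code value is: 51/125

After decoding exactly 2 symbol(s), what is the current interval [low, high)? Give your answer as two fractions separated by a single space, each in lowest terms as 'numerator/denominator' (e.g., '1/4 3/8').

Step 1: interval [0/1, 1/1), width = 1/1 - 0/1 = 1/1
  'b': [0/1 + 1/1*0/1, 0/1 + 1/1*2/5) = [0/1, 2/5)
  'd': [0/1 + 1/1*2/5, 0/1 + 1/1*1/2) = [2/5, 1/2) <- contains code 51/125
  'f': [0/1 + 1/1*1/2, 0/1 + 1/1*1/1) = [1/2, 1/1)
  emit 'd', narrow to [2/5, 1/2)
Step 2: interval [2/5, 1/2), width = 1/2 - 2/5 = 1/10
  'b': [2/5 + 1/10*0/1, 2/5 + 1/10*2/5) = [2/5, 11/25) <- contains code 51/125
  'd': [2/5 + 1/10*2/5, 2/5 + 1/10*1/2) = [11/25, 9/20)
  'f': [2/5 + 1/10*1/2, 2/5 + 1/10*1/1) = [9/20, 1/2)
  emit 'b', narrow to [2/5, 11/25)

Answer: 2/5 11/25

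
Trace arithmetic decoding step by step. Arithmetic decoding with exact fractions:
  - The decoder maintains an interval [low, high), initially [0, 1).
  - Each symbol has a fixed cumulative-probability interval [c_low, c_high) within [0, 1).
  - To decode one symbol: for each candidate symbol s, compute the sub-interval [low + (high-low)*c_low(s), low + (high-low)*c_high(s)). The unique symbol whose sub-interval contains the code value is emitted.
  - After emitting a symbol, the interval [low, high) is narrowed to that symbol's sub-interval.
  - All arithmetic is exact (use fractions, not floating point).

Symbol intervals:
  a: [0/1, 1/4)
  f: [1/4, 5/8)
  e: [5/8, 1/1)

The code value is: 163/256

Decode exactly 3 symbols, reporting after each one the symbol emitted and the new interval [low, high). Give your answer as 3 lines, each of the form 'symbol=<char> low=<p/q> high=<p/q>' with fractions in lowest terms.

Answer: symbol=e low=5/8 high=1/1
symbol=a low=5/8 high=23/32
symbol=a low=5/8 high=83/128

Derivation:
Step 1: interval [0/1, 1/1), width = 1/1 - 0/1 = 1/1
  'a': [0/1 + 1/1*0/1, 0/1 + 1/1*1/4) = [0/1, 1/4)
  'f': [0/1 + 1/1*1/4, 0/1 + 1/1*5/8) = [1/4, 5/8)
  'e': [0/1 + 1/1*5/8, 0/1 + 1/1*1/1) = [5/8, 1/1) <- contains code 163/256
  emit 'e', narrow to [5/8, 1/1)
Step 2: interval [5/8, 1/1), width = 1/1 - 5/8 = 3/8
  'a': [5/8 + 3/8*0/1, 5/8 + 3/8*1/4) = [5/8, 23/32) <- contains code 163/256
  'f': [5/8 + 3/8*1/4, 5/8 + 3/8*5/8) = [23/32, 55/64)
  'e': [5/8 + 3/8*5/8, 5/8 + 3/8*1/1) = [55/64, 1/1)
  emit 'a', narrow to [5/8, 23/32)
Step 3: interval [5/8, 23/32), width = 23/32 - 5/8 = 3/32
  'a': [5/8 + 3/32*0/1, 5/8 + 3/32*1/4) = [5/8, 83/128) <- contains code 163/256
  'f': [5/8 + 3/32*1/4, 5/8 + 3/32*5/8) = [83/128, 175/256)
  'e': [5/8 + 3/32*5/8, 5/8 + 3/32*1/1) = [175/256, 23/32)
  emit 'a', narrow to [5/8, 83/128)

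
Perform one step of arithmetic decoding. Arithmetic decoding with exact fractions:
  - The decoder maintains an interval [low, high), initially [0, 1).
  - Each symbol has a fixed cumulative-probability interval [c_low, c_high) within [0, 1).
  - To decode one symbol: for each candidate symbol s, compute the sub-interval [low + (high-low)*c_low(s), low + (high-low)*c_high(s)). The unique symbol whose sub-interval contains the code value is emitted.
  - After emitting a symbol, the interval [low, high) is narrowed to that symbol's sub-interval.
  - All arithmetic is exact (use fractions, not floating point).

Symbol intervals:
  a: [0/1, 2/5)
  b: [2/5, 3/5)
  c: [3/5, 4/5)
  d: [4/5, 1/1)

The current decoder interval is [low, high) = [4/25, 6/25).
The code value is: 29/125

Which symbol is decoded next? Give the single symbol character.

Interval width = high − low = 6/25 − 4/25 = 2/25
Scaled code = (code − low) / width = (29/125 − 4/25) / 2/25 = 9/10
  a: [0/1, 2/5) 
  b: [2/5, 3/5) 
  c: [3/5, 4/5) 
  d: [4/5, 1/1) ← scaled code falls here ✓

Answer: d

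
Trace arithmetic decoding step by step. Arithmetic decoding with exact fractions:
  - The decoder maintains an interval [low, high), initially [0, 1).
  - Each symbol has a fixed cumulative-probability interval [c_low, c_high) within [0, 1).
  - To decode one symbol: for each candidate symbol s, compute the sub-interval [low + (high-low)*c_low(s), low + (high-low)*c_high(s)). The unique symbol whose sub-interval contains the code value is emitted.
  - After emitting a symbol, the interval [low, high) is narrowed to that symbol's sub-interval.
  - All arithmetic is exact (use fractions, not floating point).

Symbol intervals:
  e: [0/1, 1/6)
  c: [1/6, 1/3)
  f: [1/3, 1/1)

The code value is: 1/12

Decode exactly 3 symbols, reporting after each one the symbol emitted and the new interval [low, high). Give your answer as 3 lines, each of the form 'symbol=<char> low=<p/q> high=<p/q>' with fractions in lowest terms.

Answer: symbol=e low=0/1 high=1/6
symbol=f low=1/18 high=1/6
symbol=c low=2/27 high=5/54

Derivation:
Step 1: interval [0/1, 1/1), width = 1/1 - 0/1 = 1/1
  'e': [0/1 + 1/1*0/1, 0/1 + 1/1*1/6) = [0/1, 1/6) <- contains code 1/12
  'c': [0/1 + 1/1*1/6, 0/1 + 1/1*1/3) = [1/6, 1/3)
  'f': [0/1 + 1/1*1/3, 0/1 + 1/1*1/1) = [1/3, 1/1)
  emit 'e', narrow to [0/1, 1/6)
Step 2: interval [0/1, 1/6), width = 1/6 - 0/1 = 1/6
  'e': [0/1 + 1/6*0/1, 0/1 + 1/6*1/6) = [0/1, 1/36)
  'c': [0/1 + 1/6*1/6, 0/1 + 1/6*1/3) = [1/36, 1/18)
  'f': [0/1 + 1/6*1/3, 0/1 + 1/6*1/1) = [1/18, 1/6) <- contains code 1/12
  emit 'f', narrow to [1/18, 1/6)
Step 3: interval [1/18, 1/6), width = 1/6 - 1/18 = 1/9
  'e': [1/18 + 1/9*0/1, 1/18 + 1/9*1/6) = [1/18, 2/27)
  'c': [1/18 + 1/9*1/6, 1/18 + 1/9*1/3) = [2/27, 5/54) <- contains code 1/12
  'f': [1/18 + 1/9*1/3, 1/18 + 1/9*1/1) = [5/54, 1/6)
  emit 'c', narrow to [2/27, 5/54)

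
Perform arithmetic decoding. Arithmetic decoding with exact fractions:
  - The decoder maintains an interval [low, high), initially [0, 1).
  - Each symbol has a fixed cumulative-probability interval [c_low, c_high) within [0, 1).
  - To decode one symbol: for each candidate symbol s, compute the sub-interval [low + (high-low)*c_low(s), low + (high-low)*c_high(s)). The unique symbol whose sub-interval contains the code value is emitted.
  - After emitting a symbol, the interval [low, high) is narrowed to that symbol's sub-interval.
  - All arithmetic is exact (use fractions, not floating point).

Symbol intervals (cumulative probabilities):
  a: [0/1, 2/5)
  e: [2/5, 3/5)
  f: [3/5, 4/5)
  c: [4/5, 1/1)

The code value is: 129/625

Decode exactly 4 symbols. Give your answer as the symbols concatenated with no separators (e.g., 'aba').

Step 1: interval [0/1, 1/1), width = 1/1 - 0/1 = 1/1
  'a': [0/1 + 1/1*0/1, 0/1 + 1/1*2/5) = [0/1, 2/5) <- contains code 129/625
  'e': [0/1 + 1/1*2/5, 0/1 + 1/1*3/5) = [2/5, 3/5)
  'f': [0/1 + 1/1*3/5, 0/1 + 1/1*4/5) = [3/5, 4/5)
  'c': [0/1 + 1/1*4/5, 0/1 + 1/1*1/1) = [4/5, 1/1)
  emit 'a', narrow to [0/1, 2/5)
Step 2: interval [0/1, 2/5), width = 2/5 - 0/1 = 2/5
  'a': [0/1 + 2/5*0/1, 0/1 + 2/5*2/5) = [0/1, 4/25)
  'e': [0/1 + 2/5*2/5, 0/1 + 2/5*3/5) = [4/25, 6/25) <- contains code 129/625
  'f': [0/1 + 2/5*3/5, 0/1 + 2/5*4/5) = [6/25, 8/25)
  'c': [0/1 + 2/5*4/5, 0/1 + 2/5*1/1) = [8/25, 2/5)
  emit 'e', narrow to [4/25, 6/25)
Step 3: interval [4/25, 6/25), width = 6/25 - 4/25 = 2/25
  'a': [4/25 + 2/25*0/1, 4/25 + 2/25*2/5) = [4/25, 24/125)
  'e': [4/25 + 2/25*2/5, 4/25 + 2/25*3/5) = [24/125, 26/125) <- contains code 129/625
  'f': [4/25 + 2/25*3/5, 4/25 + 2/25*4/5) = [26/125, 28/125)
  'c': [4/25 + 2/25*4/5, 4/25 + 2/25*1/1) = [28/125, 6/25)
  emit 'e', narrow to [24/125, 26/125)
Step 4: interval [24/125, 26/125), width = 26/125 - 24/125 = 2/125
  'a': [24/125 + 2/125*0/1, 24/125 + 2/125*2/5) = [24/125, 124/625)
  'e': [24/125 + 2/125*2/5, 24/125 + 2/125*3/5) = [124/625, 126/625)
  'f': [24/125 + 2/125*3/5, 24/125 + 2/125*4/5) = [126/625, 128/625)
  'c': [24/125 + 2/125*4/5, 24/125 + 2/125*1/1) = [128/625, 26/125) <- contains code 129/625
  emit 'c', narrow to [128/625, 26/125)

Answer: aeec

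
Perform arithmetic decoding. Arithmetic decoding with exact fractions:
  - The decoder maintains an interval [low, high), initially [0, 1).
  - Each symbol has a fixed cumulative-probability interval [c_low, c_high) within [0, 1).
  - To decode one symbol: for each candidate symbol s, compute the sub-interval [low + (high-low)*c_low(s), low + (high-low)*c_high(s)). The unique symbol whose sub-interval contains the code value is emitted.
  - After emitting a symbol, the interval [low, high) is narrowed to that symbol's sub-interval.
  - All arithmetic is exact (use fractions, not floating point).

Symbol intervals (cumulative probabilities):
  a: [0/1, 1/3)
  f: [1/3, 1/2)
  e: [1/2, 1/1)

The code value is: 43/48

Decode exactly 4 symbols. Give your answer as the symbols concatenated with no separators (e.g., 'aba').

Step 1: interval [0/1, 1/1), width = 1/1 - 0/1 = 1/1
  'a': [0/1 + 1/1*0/1, 0/1 + 1/1*1/3) = [0/1, 1/3)
  'f': [0/1 + 1/1*1/3, 0/1 + 1/1*1/2) = [1/3, 1/2)
  'e': [0/1 + 1/1*1/2, 0/1 + 1/1*1/1) = [1/2, 1/1) <- contains code 43/48
  emit 'e', narrow to [1/2, 1/1)
Step 2: interval [1/2, 1/1), width = 1/1 - 1/2 = 1/2
  'a': [1/2 + 1/2*0/1, 1/2 + 1/2*1/3) = [1/2, 2/3)
  'f': [1/2 + 1/2*1/3, 1/2 + 1/2*1/2) = [2/3, 3/4)
  'e': [1/2 + 1/2*1/2, 1/2 + 1/2*1/1) = [3/4, 1/1) <- contains code 43/48
  emit 'e', narrow to [3/4, 1/1)
Step 3: interval [3/4, 1/1), width = 1/1 - 3/4 = 1/4
  'a': [3/4 + 1/4*0/1, 3/4 + 1/4*1/3) = [3/4, 5/6)
  'f': [3/4 + 1/4*1/3, 3/4 + 1/4*1/2) = [5/6, 7/8)
  'e': [3/4 + 1/4*1/2, 3/4 + 1/4*1/1) = [7/8, 1/1) <- contains code 43/48
  emit 'e', narrow to [7/8, 1/1)
Step 4: interval [7/8, 1/1), width = 1/1 - 7/8 = 1/8
  'a': [7/8 + 1/8*0/1, 7/8 + 1/8*1/3) = [7/8, 11/12) <- contains code 43/48
  'f': [7/8 + 1/8*1/3, 7/8 + 1/8*1/2) = [11/12, 15/16)
  'e': [7/8 + 1/8*1/2, 7/8 + 1/8*1/1) = [15/16, 1/1)
  emit 'a', narrow to [7/8, 11/12)

Answer: eeea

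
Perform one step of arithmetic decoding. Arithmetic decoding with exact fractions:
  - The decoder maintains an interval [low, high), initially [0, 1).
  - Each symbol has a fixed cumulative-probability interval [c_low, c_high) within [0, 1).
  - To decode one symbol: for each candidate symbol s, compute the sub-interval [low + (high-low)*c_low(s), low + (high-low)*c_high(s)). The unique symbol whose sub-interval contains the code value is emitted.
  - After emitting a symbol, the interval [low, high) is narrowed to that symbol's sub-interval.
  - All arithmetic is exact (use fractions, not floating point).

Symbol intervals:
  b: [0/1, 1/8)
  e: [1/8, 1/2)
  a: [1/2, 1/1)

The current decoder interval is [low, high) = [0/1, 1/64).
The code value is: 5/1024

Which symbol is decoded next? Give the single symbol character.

Answer: e

Derivation:
Interval width = high − low = 1/64 − 0/1 = 1/64
Scaled code = (code − low) / width = (5/1024 − 0/1) / 1/64 = 5/16
  b: [0/1, 1/8) 
  e: [1/8, 1/2) ← scaled code falls here ✓
  a: [1/2, 1/1) 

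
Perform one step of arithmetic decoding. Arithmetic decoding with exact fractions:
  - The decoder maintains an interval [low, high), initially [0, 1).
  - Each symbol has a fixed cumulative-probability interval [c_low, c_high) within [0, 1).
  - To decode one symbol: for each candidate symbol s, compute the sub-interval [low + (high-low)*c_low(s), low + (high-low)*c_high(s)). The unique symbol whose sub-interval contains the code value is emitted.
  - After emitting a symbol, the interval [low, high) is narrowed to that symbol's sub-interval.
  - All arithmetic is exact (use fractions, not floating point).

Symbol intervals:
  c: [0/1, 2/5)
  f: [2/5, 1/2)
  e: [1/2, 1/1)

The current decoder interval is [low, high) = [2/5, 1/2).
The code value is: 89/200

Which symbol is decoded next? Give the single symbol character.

Answer: f

Derivation:
Interval width = high − low = 1/2 − 2/5 = 1/10
Scaled code = (code − low) / width = (89/200 − 2/5) / 1/10 = 9/20
  c: [0/1, 2/5) 
  f: [2/5, 1/2) ← scaled code falls here ✓
  e: [1/2, 1/1) 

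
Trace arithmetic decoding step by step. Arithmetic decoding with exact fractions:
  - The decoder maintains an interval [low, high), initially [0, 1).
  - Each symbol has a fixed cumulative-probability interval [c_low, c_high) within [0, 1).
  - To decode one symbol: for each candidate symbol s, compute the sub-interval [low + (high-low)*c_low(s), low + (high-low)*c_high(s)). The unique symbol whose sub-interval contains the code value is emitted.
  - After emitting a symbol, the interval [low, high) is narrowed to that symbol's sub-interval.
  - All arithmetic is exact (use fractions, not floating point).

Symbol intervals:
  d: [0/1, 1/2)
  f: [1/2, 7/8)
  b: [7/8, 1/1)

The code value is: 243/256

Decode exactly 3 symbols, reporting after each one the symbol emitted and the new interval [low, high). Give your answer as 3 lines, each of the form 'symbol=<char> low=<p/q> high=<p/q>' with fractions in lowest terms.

Step 1: interval [0/1, 1/1), width = 1/1 - 0/1 = 1/1
  'd': [0/1 + 1/1*0/1, 0/1 + 1/1*1/2) = [0/1, 1/2)
  'f': [0/1 + 1/1*1/2, 0/1 + 1/1*7/8) = [1/2, 7/8)
  'b': [0/1 + 1/1*7/8, 0/1 + 1/1*1/1) = [7/8, 1/1) <- contains code 243/256
  emit 'b', narrow to [7/8, 1/1)
Step 2: interval [7/8, 1/1), width = 1/1 - 7/8 = 1/8
  'd': [7/8 + 1/8*0/1, 7/8 + 1/8*1/2) = [7/8, 15/16)
  'f': [7/8 + 1/8*1/2, 7/8 + 1/8*7/8) = [15/16, 63/64) <- contains code 243/256
  'b': [7/8 + 1/8*7/8, 7/8 + 1/8*1/1) = [63/64, 1/1)
  emit 'f', narrow to [15/16, 63/64)
Step 3: interval [15/16, 63/64), width = 63/64 - 15/16 = 3/64
  'd': [15/16 + 3/64*0/1, 15/16 + 3/64*1/2) = [15/16, 123/128) <- contains code 243/256
  'f': [15/16 + 3/64*1/2, 15/16 + 3/64*7/8) = [123/128, 501/512)
  'b': [15/16 + 3/64*7/8, 15/16 + 3/64*1/1) = [501/512, 63/64)
  emit 'd', narrow to [15/16, 123/128)

Answer: symbol=b low=7/8 high=1/1
symbol=f low=15/16 high=63/64
symbol=d low=15/16 high=123/128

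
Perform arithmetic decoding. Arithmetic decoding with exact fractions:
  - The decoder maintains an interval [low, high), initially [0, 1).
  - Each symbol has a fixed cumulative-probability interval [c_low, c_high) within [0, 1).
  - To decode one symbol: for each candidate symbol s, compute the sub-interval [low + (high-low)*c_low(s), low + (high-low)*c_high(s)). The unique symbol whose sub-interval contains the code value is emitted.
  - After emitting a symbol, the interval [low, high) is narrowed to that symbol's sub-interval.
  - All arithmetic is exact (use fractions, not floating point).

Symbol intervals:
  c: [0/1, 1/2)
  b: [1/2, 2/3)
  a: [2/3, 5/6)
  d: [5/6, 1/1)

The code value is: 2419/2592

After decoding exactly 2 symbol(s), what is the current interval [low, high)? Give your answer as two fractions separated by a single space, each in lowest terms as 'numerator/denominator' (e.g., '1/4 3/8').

Answer: 11/12 17/18

Derivation:
Step 1: interval [0/1, 1/1), width = 1/1 - 0/1 = 1/1
  'c': [0/1 + 1/1*0/1, 0/1 + 1/1*1/2) = [0/1, 1/2)
  'b': [0/1 + 1/1*1/2, 0/1 + 1/1*2/3) = [1/2, 2/3)
  'a': [0/1 + 1/1*2/3, 0/1 + 1/1*5/6) = [2/3, 5/6)
  'd': [0/1 + 1/1*5/6, 0/1 + 1/1*1/1) = [5/6, 1/1) <- contains code 2419/2592
  emit 'd', narrow to [5/6, 1/1)
Step 2: interval [5/6, 1/1), width = 1/1 - 5/6 = 1/6
  'c': [5/6 + 1/6*0/1, 5/6 + 1/6*1/2) = [5/6, 11/12)
  'b': [5/6 + 1/6*1/2, 5/6 + 1/6*2/3) = [11/12, 17/18) <- contains code 2419/2592
  'a': [5/6 + 1/6*2/3, 5/6 + 1/6*5/6) = [17/18, 35/36)
  'd': [5/6 + 1/6*5/6, 5/6 + 1/6*1/1) = [35/36, 1/1)
  emit 'b', narrow to [11/12, 17/18)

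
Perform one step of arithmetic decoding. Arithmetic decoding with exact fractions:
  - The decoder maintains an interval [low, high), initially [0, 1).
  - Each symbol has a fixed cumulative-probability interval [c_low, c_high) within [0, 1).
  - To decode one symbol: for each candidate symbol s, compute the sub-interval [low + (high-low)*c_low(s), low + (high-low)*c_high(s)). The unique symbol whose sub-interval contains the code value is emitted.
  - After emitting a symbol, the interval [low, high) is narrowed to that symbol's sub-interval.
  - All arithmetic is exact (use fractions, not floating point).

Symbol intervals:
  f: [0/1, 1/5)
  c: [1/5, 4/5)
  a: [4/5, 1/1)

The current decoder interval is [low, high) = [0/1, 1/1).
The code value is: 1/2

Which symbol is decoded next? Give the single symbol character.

Answer: c

Derivation:
Interval width = high − low = 1/1 − 0/1 = 1/1
Scaled code = (code − low) / width = (1/2 − 0/1) / 1/1 = 1/2
  f: [0/1, 1/5) 
  c: [1/5, 4/5) ← scaled code falls here ✓
  a: [4/5, 1/1) 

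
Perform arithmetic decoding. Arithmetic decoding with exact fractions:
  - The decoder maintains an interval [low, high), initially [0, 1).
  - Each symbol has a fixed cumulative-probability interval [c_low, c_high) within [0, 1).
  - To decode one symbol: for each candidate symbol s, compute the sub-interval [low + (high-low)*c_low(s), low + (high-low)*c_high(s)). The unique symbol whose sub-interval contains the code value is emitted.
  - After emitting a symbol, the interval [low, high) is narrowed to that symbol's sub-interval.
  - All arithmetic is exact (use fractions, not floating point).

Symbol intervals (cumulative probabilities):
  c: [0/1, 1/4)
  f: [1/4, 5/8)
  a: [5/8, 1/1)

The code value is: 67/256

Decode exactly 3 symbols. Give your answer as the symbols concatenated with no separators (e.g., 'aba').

Step 1: interval [0/1, 1/1), width = 1/1 - 0/1 = 1/1
  'c': [0/1 + 1/1*0/1, 0/1 + 1/1*1/4) = [0/1, 1/4)
  'f': [0/1 + 1/1*1/4, 0/1 + 1/1*5/8) = [1/4, 5/8) <- contains code 67/256
  'a': [0/1 + 1/1*5/8, 0/1 + 1/1*1/1) = [5/8, 1/1)
  emit 'f', narrow to [1/4, 5/8)
Step 2: interval [1/4, 5/8), width = 5/8 - 1/4 = 3/8
  'c': [1/4 + 3/8*0/1, 1/4 + 3/8*1/4) = [1/4, 11/32) <- contains code 67/256
  'f': [1/4 + 3/8*1/4, 1/4 + 3/8*5/8) = [11/32, 31/64)
  'a': [1/4 + 3/8*5/8, 1/4 + 3/8*1/1) = [31/64, 5/8)
  emit 'c', narrow to [1/4, 11/32)
Step 3: interval [1/4, 11/32), width = 11/32 - 1/4 = 3/32
  'c': [1/4 + 3/32*0/1, 1/4 + 3/32*1/4) = [1/4, 35/128) <- contains code 67/256
  'f': [1/4 + 3/32*1/4, 1/4 + 3/32*5/8) = [35/128, 79/256)
  'a': [1/4 + 3/32*5/8, 1/4 + 3/32*1/1) = [79/256, 11/32)
  emit 'c', narrow to [1/4, 35/128)

Answer: fcc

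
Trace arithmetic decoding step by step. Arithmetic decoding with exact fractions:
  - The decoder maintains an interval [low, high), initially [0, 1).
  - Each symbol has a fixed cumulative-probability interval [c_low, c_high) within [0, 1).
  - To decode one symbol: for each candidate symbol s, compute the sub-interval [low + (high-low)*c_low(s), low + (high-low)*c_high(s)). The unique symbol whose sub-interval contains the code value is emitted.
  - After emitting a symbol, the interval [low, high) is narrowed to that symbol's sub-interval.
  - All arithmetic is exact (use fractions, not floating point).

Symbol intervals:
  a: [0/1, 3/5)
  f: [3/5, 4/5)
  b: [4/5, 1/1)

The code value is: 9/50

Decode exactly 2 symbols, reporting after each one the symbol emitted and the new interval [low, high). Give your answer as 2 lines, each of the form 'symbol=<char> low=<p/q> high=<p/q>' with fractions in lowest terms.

Step 1: interval [0/1, 1/1), width = 1/1 - 0/1 = 1/1
  'a': [0/1 + 1/1*0/1, 0/1 + 1/1*3/5) = [0/1, 3/5) <- contains code 9/50
  'f': [0/1 + 1/1*3/5, 0/1 + 1/1*4/5) = [3/5, 4/5)
  'b': [0/1 + 1/1*4/5, 0/1 + 1/1*1/1) = [4/5, 1/1)
  emit 'a', narrow to [0/1, 3/5)
Step 2: interval [0/1, 3/5), width = 3/5 - 0/1 = 3/5
  'a': [0/1 + 3/5*0/1, 0/1 + 3/5*3/5) = [0/1, 9/25) <- contains code 9/50
  'f': [0/1 + 3/5*3/5, 0/1 + 3/5*4/5) = [9/25, 12/25)
  'b': [0/1 + 3/5*4/5, 0/1 + 3/5*1/1) = [12/25, 3/5)
  emit 'a', narrow to [0/1, 9/25)

Answer: symbol=a low=0/1 high=3/5
symbol=a low=0/1 high=9/25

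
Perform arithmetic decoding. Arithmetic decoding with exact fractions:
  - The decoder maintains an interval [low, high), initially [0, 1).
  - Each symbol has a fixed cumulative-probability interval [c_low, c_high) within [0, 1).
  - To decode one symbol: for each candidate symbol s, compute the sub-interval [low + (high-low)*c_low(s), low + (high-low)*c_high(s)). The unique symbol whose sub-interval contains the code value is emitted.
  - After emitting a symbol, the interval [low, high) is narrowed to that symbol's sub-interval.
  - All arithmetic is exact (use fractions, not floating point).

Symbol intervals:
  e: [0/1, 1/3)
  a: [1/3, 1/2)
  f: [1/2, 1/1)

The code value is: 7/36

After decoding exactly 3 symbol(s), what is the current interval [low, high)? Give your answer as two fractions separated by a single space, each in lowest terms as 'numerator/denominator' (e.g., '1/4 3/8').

Answer: 1/6 2/9

Derivation:
Step 1: interval [0/1, 1/1), width = 1/1 - 0/1 = 1/1
  'e': [0/1 + 1/1*0/1, 0/1 + 1/1*1/3) = [0/1, 1/3) <- contains code 7/36
  'a': [0/1 + 1/1*1/3, 0/1 + 1/1*1/2) = [1/3, 1/2)
  'f': [0/1 + 1/1*1/2, 0/1 + 1/1*1/1) = [1/2, 1/1)
  emit 'e', narrow to [0/1, 1/3)
Step 2: interval [0/1, 1/3), width = 1/3 - 0/1 = 1/3
  'e': [0/1 + 1/3*0/1, 0/1 + 1/3*1/3) = [0/1, 1/9)
  'a': [0/1 + 1/3*1/3, 0/1 + 1/3*1/2) = [1/9, 1/6)
  'f': [0/1 + 1/3*1/2, 0/1 + 1/3*1/1) = [1/6, 1/3) <- contains code 7/36
  emit 'f', narrow to [1/6, 1/3)
Step 3: interval [1/6, 1/3), width = 1/3 - 1/6 = 1/6
  'e': [1/6 + 1/6*0/1, 1/6 + 1/6*1/3) = [1/6, 2/9) <- contains code 7/36
  'a': [1/6 + 1/6*1/3, 1/6 + 1/6*1/2) = [2/9, 1/4)
  'f': [1/6 + 1/6*1/2, 1/6 + 1/6*1/1) = [1/4, 1/3)
  emit 'e', narrow to [1/6, 2/9)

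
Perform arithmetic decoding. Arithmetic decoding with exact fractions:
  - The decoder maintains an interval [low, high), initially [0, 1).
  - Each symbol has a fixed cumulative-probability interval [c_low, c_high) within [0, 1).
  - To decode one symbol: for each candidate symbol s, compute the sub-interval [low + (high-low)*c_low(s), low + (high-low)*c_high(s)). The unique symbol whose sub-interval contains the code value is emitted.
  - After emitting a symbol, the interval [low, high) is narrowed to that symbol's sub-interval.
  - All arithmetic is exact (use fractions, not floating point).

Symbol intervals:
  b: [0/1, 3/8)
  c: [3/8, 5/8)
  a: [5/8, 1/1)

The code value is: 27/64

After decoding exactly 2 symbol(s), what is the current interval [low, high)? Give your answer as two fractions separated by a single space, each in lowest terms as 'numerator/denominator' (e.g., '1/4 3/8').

Step 1: interval [0/1, 1/1), width = 1/1 - 0/1 = 1/1
  'b': [0/1 + 1/1*0/1, 0/1 + 1/1*3/8) = [0/1, 3/8)
  'c': [0/1 + 1/1*3/8, 0/1 + 1/1*5/8) = [3/8, 5/8) <- contains code 27/64
  'a': [0/1 + 1/1*5/8, 0/1 + 1/1*1/1) = [5/8, 1/1)
  emit 'c', narrow to [3/8, 5/8)
Step 2: interval [3/8, 5/8), width = 5/8 - 3/8 = 1/4
  'b': [3/8 + 1/4*0/1, 3/8 + 1/4*3/8) = [3/8, 15/32) <- contains code 27/64
  'c': [3/8 + 1/4*3/8, 3/8 + 1/4*5/8) = [15/32, 17/32)
  'a': [3/8 + 1/4*5/8, 3/8 + 1/4*1/1) = [17/32, 5/8)
  emit 'b', narrow to [3/8, 15/32)

Answer: 3/8 15/32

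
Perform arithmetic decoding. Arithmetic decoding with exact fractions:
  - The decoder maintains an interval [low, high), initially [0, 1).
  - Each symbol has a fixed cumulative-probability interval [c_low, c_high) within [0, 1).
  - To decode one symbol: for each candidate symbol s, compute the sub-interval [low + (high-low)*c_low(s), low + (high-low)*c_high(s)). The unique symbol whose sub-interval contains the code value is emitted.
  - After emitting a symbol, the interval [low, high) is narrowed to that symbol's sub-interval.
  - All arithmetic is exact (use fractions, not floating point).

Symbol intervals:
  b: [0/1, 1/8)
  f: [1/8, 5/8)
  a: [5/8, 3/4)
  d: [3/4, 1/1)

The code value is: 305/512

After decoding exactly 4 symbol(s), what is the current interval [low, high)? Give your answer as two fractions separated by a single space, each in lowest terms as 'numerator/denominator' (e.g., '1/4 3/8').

Step 1: interval [0/1, 1/1), width = 1/1 - 0/1 = 1/1
  'b': [0/1 + 1/1*0/1, 0/1 + 1/1*1/8) = [0/1, 1/8)
  'f': [0/1 + 1/1*1/8, 0/1 + 1/1*5/8) = [1/8, 5/8) <- contains code 305/512
  'a': [0/1 + 1/1*5/8, 0/1 + 1/1*3/4) = [5/8, 3/4)
  'd': [0/1 + 1/1*3/4, 0/1 + 1/1*1/1) = [3/4, 1/1)
  emit 'f', narrow to [1/8, 5/8)
Step 2: interval [1/8, 5/8), width = 5/8 - 1/8 = 1/2
  'b': [1/8 + 1/2*0/1, 1/8 + 1/2*1/8) = [1/8, 3/16)
  'f': [1/8 + 1/2*1/8, 1/8 + 1/2*5/8) = [3/16, 7/16)
  'a': [1/8 + 1/2*5/8, 1/8 + 1/2*3/4) = [7/16, 1/2)
  'd': [1/8 + 1/2*3/4, 1/8 + 1/2*1/1) = [1/2, 5/8) <- contains code 305/512
  emit 'd', narrow to [1/2, 5/8)
Step 3: interval [1/2, 5/8), width = 5/8 - 1/2 = 1/8
  'b': [1/2 + 1/8*0/1, 1/2 + 1/8*1/8) = [1/2, 33/64)
  'f': [1/2 + 1/8*1/8, 1/2 + 1/8*5/8) = [33/64, 37/64)
  'a': [1/2 + 1/8*5/8, 1/2 + 1/8*3/4) = [37/64, 19/32)
  'd': [1/2 + 1/8*3/4, 1/2 + 1/8*1/1) = [19/32, 5/8) <- contains code 305/512
  emit 'd', narrow to [19/32, 5/8)
Step 4: interval [19/32, 5/8), width = 5/8 - 19/32 = 1/32
  'b': [19/32 + 1/32*0/1, 19/32 + 1/32*1/8) = [19/32, 153/256) <- contains code 305/512
  'f': [19/32 + 1/32*1/8, 19/32 + 1/32*5/8) = [153/256, 157/256)
  'a': [19/32 + 1/32*5/8, 19/32 + 1/32*3/4) = [157/256, 79/128)
  'd': [19/32 + 1/32*3/4, 19/32 + 1/32*1/1) = [79/128, 5/8)
  emit 'b', narrow to [19/32, 153/256)

Answer: 19/32 153/256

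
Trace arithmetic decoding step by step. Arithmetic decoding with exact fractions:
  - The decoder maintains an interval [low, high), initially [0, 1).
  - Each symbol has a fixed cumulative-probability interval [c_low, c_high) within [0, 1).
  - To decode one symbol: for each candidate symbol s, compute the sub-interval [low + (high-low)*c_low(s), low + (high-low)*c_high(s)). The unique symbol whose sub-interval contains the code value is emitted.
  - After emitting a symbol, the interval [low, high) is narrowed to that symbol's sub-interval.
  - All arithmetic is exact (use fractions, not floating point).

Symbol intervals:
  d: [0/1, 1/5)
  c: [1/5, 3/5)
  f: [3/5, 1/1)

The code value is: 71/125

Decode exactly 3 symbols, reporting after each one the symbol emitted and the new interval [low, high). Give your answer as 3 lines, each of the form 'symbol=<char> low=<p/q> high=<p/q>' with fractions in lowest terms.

Answer: symbol=c low=1/5 high=3/5
symbol=f low=11/25 high=3/5
symbol=f low=67/125 high=3/5

Derivation:
Step 1: interval [0/1, 1/1), width = 1/1 - 0/1 = 1/1
  'd': [0/1 + 1/1*0/1, 0/1 + 1/1*1/5) = [0/1, 1/5)
  'c': [0/1 + 1/1*1/5, 0/1 + 1/1*3/5) = [1/5, 3/5) <- contains code 71/125
  'f': [0/1 + 1/1*3/5, 0/1 + 1/1*1/1) = [3/5, 1/1)
  emit 'c', narrow to [1/5, 3/5)
Step 2: interval [1/5, 3/5), width = 3/5 - 1/5 = 2/5
  'd': [1/5 + 2/5*0/1, 1/5 + 2/5*1/5) = [1/5, 7/25)
  'c': [1/5 + 2/5*1/5, 1/5 + 2/5*3/5) = [7/25, 11/25)
  'f': [1/5 + 2/5*3/5, 1/5 + 2/5*1/1) = [11/25, 3/5) <- contains code 71/125
  emit 'f', narrow to [11/25, 3/5)
Step 3: interval [11/25, 3/5), width = 3/5 - 11/25 = 4/25
  'd': [11/25 + 4/25*0/1, 11/25 + 4/25*1/5) = [11/25, 59/125)
  'c': [11/25 + 4/25*1/5, 11/25 + 4/25*3/5) = [59/125, 67/125)
  'f': [11/25 + 4/25*3/5, 11/25 + 4/25*1/1) = [67/125, 3/5) <- contains code 71/125
  emit 'f', narrow to [67/125, 3/5)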